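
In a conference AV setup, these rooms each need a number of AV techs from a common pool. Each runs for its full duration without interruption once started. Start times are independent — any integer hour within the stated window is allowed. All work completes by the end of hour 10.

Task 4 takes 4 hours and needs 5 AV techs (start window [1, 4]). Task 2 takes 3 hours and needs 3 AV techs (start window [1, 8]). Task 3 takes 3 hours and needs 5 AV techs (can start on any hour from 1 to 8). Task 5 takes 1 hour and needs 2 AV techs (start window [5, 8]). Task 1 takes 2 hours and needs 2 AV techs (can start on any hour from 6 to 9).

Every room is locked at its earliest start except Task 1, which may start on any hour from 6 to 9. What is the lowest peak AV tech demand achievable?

13

Task 1@6: h1:13  h2:13  h3:13  h4:5  h5:2  h6:2  h7:2  h8:0  h9:0  h10:0 → peak 13
Task 1@7: h1:13  h2:13  h3:13  h4:5  h5:2  h6:0  h7:2  h8:2  h9:0  h10:0 → peak 13
Task 1@8: h1:13  h2:13  h3:13  h4:5  h5:2  h6:0  h7:0  h8:2  h9:2  h10:0 → peak 13
Task 1@9: h1:13  h2:13  h3:13  h4:5  h5:2  h6:0  h7:0  h8:0  h9:2  h10:2 → peak 13
Best is Task 1@6, peak 13.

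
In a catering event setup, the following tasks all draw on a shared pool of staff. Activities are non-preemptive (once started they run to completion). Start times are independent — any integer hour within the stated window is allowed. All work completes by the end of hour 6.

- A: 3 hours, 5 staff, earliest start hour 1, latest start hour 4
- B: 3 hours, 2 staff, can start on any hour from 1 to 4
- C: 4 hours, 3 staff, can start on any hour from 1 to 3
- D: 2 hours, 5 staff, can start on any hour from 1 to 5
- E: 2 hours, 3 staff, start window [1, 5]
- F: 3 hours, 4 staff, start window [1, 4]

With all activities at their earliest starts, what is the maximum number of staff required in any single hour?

Early-start schedule: A@1, B@1, C@1, D@1, E@1, F@1.
Load per hour: hour 1: 22, hour 2: 22, hour 3: 14, hour 4: 3, hour 5: 0, hour 6: 0.
Peak is 22.

22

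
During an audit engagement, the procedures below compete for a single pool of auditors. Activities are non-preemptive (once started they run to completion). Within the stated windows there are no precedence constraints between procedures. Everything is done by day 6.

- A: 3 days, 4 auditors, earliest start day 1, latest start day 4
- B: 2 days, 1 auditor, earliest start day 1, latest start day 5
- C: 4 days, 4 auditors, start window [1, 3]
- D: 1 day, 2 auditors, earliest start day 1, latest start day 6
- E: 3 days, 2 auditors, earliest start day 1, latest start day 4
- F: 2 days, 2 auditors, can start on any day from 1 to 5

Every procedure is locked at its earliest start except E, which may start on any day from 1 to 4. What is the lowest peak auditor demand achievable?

13

E@1: d1:15  d2:13  d3:10  d4:4  d5:0  d6:0 → peak 15
E@2: d1:13  d2:13  d3:10  d4:6  d5:0  d6:0 → peak 13
E@3: d1:13  d2:11  d3:10  d4:6  d5:2  d6:0 → peak 13
E@4: d1:13  d2:11  d3:8  d4:6  d5:2  d6:2 → peak 13
Best is E@2, peak 13.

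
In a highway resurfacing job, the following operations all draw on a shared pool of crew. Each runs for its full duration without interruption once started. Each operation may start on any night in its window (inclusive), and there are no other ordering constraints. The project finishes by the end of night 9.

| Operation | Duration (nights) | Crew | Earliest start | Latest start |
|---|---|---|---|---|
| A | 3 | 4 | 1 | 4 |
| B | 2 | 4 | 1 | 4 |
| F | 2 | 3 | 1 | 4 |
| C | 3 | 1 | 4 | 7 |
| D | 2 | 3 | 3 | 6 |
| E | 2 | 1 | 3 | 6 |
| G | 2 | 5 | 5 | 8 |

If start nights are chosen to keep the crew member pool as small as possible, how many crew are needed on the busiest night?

Early-start (A@1, B@1, F@1, C@4, D@3, E@3, G@5) gives peak 11: n1:11  n2:11  n3:8  n4:5  n5:6  n6:6  n7:0  n8:0  n9:0.
Shift B→4, D→6, G→8.
Schedule A@1, B@4, F@1, C@4, D@6, E@3, G@8: n1:7  n2:7  n3:5  n4:6  n5:5  n6:4  n7:3  n8:5  n9:5 — peak 7.

7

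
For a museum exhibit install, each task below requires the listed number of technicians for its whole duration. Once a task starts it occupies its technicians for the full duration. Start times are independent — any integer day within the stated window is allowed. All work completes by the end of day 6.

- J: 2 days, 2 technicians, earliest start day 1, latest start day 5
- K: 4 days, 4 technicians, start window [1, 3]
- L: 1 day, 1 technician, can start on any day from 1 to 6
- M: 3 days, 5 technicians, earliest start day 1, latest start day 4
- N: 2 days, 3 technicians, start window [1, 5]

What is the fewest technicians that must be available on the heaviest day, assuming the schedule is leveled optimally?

Early-start (J@1, K@1, L@1, M@1, N@1) gives peak 15: d1:15  d2:14  d3:9  d4:4  d5:0  d6:0.
Shift M→3, N→5.
Schedule J@1, K@1, L@1, M@3, N@5: d1:7  d2:6  d3:9  d4:9  d5:8  d6:3 — peak 9.

9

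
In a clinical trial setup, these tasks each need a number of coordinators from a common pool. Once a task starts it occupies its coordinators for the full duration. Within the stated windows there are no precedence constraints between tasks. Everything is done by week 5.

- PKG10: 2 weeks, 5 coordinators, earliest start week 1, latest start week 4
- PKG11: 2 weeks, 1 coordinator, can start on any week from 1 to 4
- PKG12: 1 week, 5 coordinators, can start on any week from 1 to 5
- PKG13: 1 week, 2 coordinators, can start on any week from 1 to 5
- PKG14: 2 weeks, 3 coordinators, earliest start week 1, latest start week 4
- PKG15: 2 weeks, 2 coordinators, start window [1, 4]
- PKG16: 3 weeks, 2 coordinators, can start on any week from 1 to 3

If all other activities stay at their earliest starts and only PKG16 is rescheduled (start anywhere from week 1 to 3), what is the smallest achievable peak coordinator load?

18

PKG16@1: w1:20  w2:13  w3:2  w4:0  w5:0 → peak 20
PKG16@2: w1:18  w2:13  w3:2  w4:2  w5:0 → peak 18
PKG16@3: w1:18  w2:11  w3:2  w4:2  w5:2 → peak 18
Best is PKG16@2, peak 18.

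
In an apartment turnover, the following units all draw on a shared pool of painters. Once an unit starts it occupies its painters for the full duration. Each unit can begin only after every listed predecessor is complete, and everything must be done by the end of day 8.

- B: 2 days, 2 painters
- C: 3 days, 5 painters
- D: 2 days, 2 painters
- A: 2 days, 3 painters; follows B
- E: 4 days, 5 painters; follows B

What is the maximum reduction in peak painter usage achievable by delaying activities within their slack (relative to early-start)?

Early-start peak: d1:9  d2:9  d3:13  d4:8  d5:5  d6:5  d7:0  d8:0 ⇒ 13.
Leveled (B@1, C@1, D@3, A@4, E@5): d1:7  d2:7  d3:7  d4:5  d5:8  d6:5  d7:5  d8:5 ⇒ 8.
Reduction 13 − 8 = 5.

5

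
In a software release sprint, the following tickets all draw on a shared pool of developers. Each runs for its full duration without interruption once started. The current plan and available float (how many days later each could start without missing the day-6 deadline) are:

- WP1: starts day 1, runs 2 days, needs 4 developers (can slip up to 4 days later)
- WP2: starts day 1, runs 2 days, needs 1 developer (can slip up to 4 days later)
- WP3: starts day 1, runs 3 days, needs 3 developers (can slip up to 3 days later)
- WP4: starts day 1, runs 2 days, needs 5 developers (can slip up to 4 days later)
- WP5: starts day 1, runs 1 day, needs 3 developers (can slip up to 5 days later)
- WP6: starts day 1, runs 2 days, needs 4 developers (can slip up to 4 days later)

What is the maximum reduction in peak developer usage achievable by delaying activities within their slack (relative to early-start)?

13

Early-start peak: d1:20  d2:17  d3:3  d4:0  d5:0  d6:0 ⇒ 20.
Leveled (WP1@1, WP2@5, WP3@1, WP4@5, WP5@4, WP6@3): d1:7  d2:7  d3:7  d4:7  d5:6  d6:6 ⇒ 7.
Reduction 20 − 7 = 13.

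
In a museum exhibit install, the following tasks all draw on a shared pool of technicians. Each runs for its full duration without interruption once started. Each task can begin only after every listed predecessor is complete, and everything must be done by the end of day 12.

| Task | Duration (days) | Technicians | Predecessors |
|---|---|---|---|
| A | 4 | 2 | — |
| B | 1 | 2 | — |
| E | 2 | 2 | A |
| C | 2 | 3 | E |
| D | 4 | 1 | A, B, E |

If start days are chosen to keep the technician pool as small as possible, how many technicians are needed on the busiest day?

4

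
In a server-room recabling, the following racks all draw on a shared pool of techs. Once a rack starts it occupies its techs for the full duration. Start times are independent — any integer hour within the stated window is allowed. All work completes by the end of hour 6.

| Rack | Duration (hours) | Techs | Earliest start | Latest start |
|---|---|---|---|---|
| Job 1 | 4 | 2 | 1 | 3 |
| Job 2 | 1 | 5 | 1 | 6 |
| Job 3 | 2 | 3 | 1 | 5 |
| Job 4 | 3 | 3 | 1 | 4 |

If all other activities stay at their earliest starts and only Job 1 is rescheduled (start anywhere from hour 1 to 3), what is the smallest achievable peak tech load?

Job 1@1: h1:13  h2:8  h3:5  h4:2  h5:0  h6:0 → peak 13
Job 1@2: h1:11  h2:8  h3:5  h4:2  h5:2  h6:0 → peak 11
Job 1@3: h1:11  h2:6  h3:5  h4:2  h5:2  h6:2 → peak 11
Best is Job 1@2, peak 11.

11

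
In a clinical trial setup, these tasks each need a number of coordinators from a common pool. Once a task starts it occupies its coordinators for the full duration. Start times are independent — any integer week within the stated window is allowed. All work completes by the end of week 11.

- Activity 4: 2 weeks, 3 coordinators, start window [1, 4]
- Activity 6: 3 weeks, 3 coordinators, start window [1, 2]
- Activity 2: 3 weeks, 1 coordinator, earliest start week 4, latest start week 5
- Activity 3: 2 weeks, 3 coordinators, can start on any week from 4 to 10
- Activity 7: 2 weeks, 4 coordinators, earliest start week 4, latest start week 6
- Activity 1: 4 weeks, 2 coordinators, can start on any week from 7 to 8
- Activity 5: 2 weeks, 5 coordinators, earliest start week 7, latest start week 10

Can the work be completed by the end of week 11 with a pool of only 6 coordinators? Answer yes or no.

no

The minimum achievable peak is 7; 6 < 7, so no feasible schedule stays within the cap.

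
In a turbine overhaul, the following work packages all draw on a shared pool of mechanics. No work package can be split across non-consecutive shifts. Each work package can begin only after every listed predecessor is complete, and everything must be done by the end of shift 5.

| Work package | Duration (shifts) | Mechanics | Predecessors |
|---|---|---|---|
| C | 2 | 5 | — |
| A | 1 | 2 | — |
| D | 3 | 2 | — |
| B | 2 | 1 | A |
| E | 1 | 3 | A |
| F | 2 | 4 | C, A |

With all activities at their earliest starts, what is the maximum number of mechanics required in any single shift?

11

Early-start schedule: C@1, A@1, D@1, B@2, E@2, F@3.
Load per shift: shift 1: 9, shift 2: 11, shift 3: 7, shift 4: 4, shift 5: 0.
Peak is 11.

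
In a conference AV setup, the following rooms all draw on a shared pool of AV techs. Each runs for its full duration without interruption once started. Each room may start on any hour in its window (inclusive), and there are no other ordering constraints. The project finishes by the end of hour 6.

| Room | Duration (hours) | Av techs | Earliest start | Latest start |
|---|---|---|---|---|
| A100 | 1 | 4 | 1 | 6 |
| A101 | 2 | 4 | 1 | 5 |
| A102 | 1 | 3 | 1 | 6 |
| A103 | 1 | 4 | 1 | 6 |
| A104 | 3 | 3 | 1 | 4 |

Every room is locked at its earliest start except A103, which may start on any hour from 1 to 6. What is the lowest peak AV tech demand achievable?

A103@1: h1:18  h2:7  h3:3  h4:0  h5:0  h6:0 → peak 18
A103@2: h1:14  h2:11  h3:3  h4:0  h5:0  h6:0 → peak 14
A103@3: h1:14  h2:7  h3:7  h4:0  h5:0  h6:0 → peak 14
A103@4: h1:14  h2:7  h3:3  h4:4  h5:0  h6:0 → peak 14
A103@5: h1:14  h2:7  h3:3  h4:0  h5:4  h6:0 → peak 14
A103@6: h1:14  h2:7  h3:3  h4:0  h5:0  h6:4 → peak 14
Best is A103@2, peak 14.

14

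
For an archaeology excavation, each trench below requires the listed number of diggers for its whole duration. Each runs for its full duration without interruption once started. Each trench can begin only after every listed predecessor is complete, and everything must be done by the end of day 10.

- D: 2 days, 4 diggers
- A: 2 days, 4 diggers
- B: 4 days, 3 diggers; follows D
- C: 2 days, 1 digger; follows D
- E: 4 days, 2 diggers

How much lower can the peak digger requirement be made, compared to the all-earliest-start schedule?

5

Early-start peak: d1:10  d2:10  d3:6  d4:6  d5:3  d6:3  d7:0  d8:0  d9:0  d10:0 ⇒ 10.
Leveled (D@1, A@3, B@5, C@3, E@5): d1:4  d2:4  d3:5  d4:5  d5:5  d6:5  d7:5  d8:5  d9:0  d10:0 ⇒ 5.
Reduction 10 − 5 = 5.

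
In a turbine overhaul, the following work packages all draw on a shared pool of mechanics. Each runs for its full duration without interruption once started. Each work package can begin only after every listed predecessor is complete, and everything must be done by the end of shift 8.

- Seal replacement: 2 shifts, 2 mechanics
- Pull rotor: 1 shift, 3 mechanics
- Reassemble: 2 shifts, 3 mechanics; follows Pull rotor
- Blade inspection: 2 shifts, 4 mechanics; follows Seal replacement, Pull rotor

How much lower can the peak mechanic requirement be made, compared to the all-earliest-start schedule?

Early-start peak: s1:5  s2:5  s3:7  s4:4  s5:0  s6:0  s7:0  s8:0 ⇒ 7.
Leveled (Seal replacement@1, Pull rotor@3, Reassemble@4, Blade inspection@6): s1:2  s2:2  s3:3  s4:3  s5:3  s6:4  s7:4  s8:0 ⇒ 4.
Reduction 7 − 4 = 3.

3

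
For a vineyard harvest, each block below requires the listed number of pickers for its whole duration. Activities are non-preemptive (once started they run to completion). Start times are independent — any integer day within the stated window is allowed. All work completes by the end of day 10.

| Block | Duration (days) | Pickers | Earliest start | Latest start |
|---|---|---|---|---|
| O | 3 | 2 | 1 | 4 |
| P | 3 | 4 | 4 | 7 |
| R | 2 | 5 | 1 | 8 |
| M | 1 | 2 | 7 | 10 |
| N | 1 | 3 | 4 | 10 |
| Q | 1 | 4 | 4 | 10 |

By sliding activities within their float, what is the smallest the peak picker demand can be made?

Early-start (O@1, P@4, R@1, M@7, N@4, Q@4) gives peak 11: d1:7  d2:7  d3:2  d4:11  d5:4  d6:4  d7:2  d8:0  d9:0  d10:0.
Shift R→7, M→9, N→9, Q→10.
Schedule O@1, P@4, R@7, M@9, N@9, Q@10: d1:2  d2:2  d3:2  d4:4  d5:4  d6:4  d7:5  d8:5  d9:5  d10:4 — peak 5.

5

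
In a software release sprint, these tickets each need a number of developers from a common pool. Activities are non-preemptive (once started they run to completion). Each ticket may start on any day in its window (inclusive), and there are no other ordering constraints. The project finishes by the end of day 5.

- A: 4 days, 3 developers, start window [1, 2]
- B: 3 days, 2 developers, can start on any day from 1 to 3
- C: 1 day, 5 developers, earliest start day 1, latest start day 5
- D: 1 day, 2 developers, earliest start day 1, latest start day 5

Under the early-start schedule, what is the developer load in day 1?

12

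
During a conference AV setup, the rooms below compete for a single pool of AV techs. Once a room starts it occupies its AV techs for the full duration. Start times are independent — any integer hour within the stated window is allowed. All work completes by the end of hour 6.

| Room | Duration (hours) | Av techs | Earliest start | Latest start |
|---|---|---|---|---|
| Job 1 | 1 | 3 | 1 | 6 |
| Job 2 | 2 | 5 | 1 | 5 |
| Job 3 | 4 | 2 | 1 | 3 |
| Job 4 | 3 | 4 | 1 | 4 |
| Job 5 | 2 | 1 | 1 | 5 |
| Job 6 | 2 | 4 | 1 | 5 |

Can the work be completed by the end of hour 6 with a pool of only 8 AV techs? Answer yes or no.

yes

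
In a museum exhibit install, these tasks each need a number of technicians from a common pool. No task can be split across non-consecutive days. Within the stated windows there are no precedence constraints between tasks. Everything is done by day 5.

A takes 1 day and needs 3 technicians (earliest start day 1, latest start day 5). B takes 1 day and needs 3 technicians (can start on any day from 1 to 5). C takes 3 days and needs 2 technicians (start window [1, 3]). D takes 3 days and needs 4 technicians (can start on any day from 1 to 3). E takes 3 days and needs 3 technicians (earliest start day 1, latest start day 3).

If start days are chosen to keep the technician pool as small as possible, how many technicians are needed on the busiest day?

9

Early-start (A@1, B@1, C@1, D@1, E@1) gives peak 15: d1:15  d2:9  d3:9  d4:0  d5:0.
Shift D→2, E→2.
Schedule A@1, B@1, C@1, D@2, E@2: d1:8  d2:9  d3:9  d4:7  d5:0 — peak 9.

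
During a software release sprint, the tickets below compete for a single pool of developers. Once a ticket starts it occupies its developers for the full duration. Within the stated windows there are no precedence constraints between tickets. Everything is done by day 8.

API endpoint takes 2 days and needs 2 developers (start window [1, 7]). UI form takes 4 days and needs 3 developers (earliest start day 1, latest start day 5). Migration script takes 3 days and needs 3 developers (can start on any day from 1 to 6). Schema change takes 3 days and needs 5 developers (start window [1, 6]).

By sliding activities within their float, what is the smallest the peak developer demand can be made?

Early-start (API endpoint@1, UI form@1, Migration script@1, Schema change@1) gives peak 13: d1:13  d2:13  d3:11  d4:3  d5:0  d6:0  d7:0  d8:0.
Shift Migration script→3, Schema change→6.
Schedule API endpoint@1, UI form@1, Migration script@3, Schema change@6: d1:5  d2:5  d3:6  d4:6  d5:3  d6:5  d7:5  d8:5 — peak 6.

6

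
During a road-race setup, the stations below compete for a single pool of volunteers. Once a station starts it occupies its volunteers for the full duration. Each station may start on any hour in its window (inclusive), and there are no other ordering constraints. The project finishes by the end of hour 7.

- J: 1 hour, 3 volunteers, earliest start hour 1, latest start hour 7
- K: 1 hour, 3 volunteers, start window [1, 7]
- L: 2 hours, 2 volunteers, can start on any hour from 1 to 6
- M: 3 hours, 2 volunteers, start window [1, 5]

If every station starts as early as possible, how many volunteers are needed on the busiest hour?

10

Early-start schedule: J@1, K@1, L@1, M@1.
Load per hour: hour 1: 10, hour 2: 4, hour 3: 2, hour 4: 0, hour 5: 0, hour 6: 0, hour 7: 0.
Peak is 10.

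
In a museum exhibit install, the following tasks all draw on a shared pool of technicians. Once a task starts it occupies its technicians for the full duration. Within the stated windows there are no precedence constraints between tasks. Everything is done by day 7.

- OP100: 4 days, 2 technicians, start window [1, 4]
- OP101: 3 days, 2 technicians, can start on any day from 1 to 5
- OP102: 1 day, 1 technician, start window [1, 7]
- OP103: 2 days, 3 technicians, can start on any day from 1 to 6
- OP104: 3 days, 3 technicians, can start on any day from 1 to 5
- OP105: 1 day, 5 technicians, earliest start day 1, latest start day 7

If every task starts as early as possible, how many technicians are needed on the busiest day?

Early-start schedule: OP100@1, OP101@1, OP102@1, OP103@1, OP104@1, OP105@1.
Load per day: day 1: 16, day 2: 10, day 3: 7, day 4: 2, day 5: 0, day 6: 0, day 7: 0.
Peak is 16.

16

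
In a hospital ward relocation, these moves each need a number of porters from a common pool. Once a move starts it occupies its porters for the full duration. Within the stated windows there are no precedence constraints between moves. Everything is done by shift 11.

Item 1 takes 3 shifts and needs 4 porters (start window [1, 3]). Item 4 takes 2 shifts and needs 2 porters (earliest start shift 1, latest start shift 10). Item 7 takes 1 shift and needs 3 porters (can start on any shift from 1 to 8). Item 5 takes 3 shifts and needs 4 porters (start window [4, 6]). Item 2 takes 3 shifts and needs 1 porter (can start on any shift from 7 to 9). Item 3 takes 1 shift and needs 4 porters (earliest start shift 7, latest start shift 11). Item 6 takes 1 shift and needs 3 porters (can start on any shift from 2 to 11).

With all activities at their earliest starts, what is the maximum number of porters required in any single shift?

Early-start schedule: Item 1@1, Item 4@1, Item 7@1, Item 5@4, Item 2@7, Item 3@7, Item 6@2.
Load per shift: shift 1: 9, shift 2: 9, shift 3: 4, shift 4: 4, shift 5: 4, shift 6: 4, shift 7: 5, shift 8: 1, shift 9: 1, shift 10: 0, shift 11: 0.
Peak is 9.

9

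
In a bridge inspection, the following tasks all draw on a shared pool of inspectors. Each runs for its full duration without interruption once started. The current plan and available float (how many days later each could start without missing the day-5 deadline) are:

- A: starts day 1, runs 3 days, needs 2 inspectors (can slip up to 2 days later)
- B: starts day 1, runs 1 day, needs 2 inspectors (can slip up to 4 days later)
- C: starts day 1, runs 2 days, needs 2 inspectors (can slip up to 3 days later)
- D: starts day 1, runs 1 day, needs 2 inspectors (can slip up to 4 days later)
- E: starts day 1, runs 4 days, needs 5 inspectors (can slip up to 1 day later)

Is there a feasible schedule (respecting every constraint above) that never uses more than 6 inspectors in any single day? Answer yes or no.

Total inspector-days = 34; over 5 days the average is 34/5 > 6, so some day must exceed 6.

no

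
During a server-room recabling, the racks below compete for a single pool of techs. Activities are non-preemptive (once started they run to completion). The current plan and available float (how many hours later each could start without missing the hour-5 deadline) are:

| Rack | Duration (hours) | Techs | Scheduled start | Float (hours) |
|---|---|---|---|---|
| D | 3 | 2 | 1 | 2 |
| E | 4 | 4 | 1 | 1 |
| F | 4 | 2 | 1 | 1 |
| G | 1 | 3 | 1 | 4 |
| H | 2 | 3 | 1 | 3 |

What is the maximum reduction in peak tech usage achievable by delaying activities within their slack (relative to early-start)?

5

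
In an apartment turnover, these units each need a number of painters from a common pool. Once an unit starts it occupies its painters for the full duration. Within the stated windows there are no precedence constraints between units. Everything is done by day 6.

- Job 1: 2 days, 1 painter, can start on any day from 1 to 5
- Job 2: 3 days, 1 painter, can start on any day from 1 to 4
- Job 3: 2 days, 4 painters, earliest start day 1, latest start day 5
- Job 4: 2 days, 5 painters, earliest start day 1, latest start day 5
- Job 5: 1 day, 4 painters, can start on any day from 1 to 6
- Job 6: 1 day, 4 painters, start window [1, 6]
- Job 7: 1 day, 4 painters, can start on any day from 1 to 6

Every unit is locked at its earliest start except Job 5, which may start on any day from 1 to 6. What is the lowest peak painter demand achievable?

Job 5@1: d1:23  d2:11  d3:1  d4:0  d5:0  d6:0 → peak 23
Job 5@2: d1:19  d2:15  d3:1  d4:0  d5:0  d6:0 → peak 19
Job 5@3: d1:19  d2:11  d3:5  d4:0  d5:0  d6:0 → peak 19
Job 5@4: d1:19  d2:11  d3:1  d4:4  d5:0  d6:0 → peak 19
Job 5@5: d1:19  d2:11  d3:1  d4:0  d5:4  d6:0 → peak 19
Job 5@6: d1:19  d2:11  d3:1  d4:0  d5:0  d6:4 → peak 19
Best is Job 5@2, peak 19.

19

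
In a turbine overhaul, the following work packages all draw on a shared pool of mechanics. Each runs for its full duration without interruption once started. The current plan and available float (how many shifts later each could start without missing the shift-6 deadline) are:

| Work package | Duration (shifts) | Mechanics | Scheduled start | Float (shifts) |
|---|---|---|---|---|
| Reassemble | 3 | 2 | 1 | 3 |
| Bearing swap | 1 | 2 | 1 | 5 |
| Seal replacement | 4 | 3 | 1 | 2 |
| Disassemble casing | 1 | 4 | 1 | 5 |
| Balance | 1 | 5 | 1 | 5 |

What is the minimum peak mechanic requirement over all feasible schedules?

5

Early-start (Reassemble@1, Bearing swap@1, Seal replacement@1, Disassemble casing@1, Balance@1) gives peak 16: s1:16  s2:5  s3:5  s4:3  s5:0  s6:0.
Shift Bearing swap→4, Disassemble casing→5, Balance→6.
Schedule Reassemble@1, Bearing swap@4, Seal replacement@1, Disassemble casing@5, Balance@6: s1:5  s2:5  s3:5  s4:5  s5:4  s6:5 — peak 5.
Total mechanic-shifts = 29 over 6 shifts ⇒ peak ≥ ⌈29/6⌉ = 5, so 5 is optimal.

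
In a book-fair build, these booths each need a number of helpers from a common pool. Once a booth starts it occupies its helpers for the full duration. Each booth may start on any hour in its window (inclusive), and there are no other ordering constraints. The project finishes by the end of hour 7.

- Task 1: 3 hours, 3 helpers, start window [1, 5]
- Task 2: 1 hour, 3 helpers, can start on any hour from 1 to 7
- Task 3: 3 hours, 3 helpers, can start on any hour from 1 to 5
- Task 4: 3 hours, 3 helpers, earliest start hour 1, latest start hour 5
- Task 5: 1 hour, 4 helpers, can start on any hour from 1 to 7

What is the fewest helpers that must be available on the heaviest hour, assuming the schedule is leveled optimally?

Early-start (Task 1@1, Task 2@1, Task 3@1, Task 4@1, Task 5@1) gives peak 16: h1:16  h2:9  h3:9  h4:0  h5:0  h6:0  h7:0.
Shift Task 3→2, Task 4→4, Task 5→7.
Schedule Task 1@1, Task 2@1, Task 3@2, Task 4@4, Task 5@7: h1:6  h2:6  h3:6  h4:6  h5:3  h6:3  h7:4 — peak 6.

6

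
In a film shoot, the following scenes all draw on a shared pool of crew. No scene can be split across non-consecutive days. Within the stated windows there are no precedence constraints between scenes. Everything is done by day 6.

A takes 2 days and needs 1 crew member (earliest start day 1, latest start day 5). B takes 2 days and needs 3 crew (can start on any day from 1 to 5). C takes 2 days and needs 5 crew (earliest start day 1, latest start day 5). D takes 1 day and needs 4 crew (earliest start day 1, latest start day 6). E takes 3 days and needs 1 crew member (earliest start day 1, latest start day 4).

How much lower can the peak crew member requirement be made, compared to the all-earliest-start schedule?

Early-start peak: d1:14  d2:10  d3:1  d4:0  d5:0  d6:0 ⇒ 14.
Leveled (A@1, B@1, C@4, D@3, E@1): d1:5  d2:5  d3:5  d4:5  d5:5  d6:0 ⇒ 5.
Reduction 14 − 5 = 9.

9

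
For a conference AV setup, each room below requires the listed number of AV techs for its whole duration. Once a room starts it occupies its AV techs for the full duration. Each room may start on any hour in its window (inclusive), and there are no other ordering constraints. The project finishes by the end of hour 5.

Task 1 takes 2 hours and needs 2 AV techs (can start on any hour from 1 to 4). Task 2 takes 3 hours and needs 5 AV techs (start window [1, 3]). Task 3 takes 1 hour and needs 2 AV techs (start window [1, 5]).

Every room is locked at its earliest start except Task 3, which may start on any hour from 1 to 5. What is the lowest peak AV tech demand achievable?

Task 3@1: h1:9  h2:7  h3:5  h4:0  h5:0 → peak 9
Task 3@2: h1:7  h2:9  h3:5  h4:0  h5:0 → peak 9
Task 3@3: h1:7  h2:7  h3:7  h4:0  h5:0 → peak 7
Task 3@4: h1:7  h2:7  h3:5  h4:2  h5:0 → peak 7
Task 3@5: h1:7  h2:7  h3:5  h4:0  h5:2 → peak 7
Best is Task 3@3, peak 7.

7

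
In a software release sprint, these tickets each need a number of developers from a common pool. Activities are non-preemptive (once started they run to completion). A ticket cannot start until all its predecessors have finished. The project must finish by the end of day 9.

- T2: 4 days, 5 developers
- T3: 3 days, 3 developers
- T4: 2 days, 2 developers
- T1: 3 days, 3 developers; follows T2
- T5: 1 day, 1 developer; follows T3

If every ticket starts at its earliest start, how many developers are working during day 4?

At early start, day 4 has: T2, T5.
Demand: 5 + 1 = 6.

6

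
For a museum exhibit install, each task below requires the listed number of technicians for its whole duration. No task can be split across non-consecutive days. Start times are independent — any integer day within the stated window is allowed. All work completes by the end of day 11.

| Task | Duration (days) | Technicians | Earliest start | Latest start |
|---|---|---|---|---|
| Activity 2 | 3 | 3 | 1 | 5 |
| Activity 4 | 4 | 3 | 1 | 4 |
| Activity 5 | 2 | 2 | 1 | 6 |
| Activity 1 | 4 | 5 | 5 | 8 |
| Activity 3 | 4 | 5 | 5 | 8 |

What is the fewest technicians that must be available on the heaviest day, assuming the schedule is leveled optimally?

10

Schedule Activity 2@1, Activity 4@1, Activity 5@1, Activity 1@5, Activity 3@5: d1:8  d2:8  d3:6  d4:3  d5:10  d6:10  d7:10  d8:10  d9:0  d10:0  d11:0 — peak 10.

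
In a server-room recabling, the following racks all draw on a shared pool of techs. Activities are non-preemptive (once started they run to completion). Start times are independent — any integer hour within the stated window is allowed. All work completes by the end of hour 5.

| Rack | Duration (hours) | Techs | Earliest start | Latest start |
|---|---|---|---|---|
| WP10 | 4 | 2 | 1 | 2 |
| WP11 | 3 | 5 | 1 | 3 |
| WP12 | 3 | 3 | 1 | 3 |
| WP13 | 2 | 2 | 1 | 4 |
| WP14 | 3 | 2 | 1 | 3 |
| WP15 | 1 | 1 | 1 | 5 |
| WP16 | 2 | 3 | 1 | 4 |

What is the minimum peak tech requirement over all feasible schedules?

12

Early-start (WP10@1, WP11@1, WP12@1, WP13@1, WP14@1, WP15@1, WP16@1) gives peak 18: h1:18  h2:17  h3:12  h4:2  h5:0.
Shift WP14→3, WP15→4, WP16→4.
Schedule WP10@1, WP11@1, WP12@1, WP13@1, WP14@3, WP15@4, WP16@4: h1:12  h2:12  h3:12  h4:8  h5:5 — peak 12.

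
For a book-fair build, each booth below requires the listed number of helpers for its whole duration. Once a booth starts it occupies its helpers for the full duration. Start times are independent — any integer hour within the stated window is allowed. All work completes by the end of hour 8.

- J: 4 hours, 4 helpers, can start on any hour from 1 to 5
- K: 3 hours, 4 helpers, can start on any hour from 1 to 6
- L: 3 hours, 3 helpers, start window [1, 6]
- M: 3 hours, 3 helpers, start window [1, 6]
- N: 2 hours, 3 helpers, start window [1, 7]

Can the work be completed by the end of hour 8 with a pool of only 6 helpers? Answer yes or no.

no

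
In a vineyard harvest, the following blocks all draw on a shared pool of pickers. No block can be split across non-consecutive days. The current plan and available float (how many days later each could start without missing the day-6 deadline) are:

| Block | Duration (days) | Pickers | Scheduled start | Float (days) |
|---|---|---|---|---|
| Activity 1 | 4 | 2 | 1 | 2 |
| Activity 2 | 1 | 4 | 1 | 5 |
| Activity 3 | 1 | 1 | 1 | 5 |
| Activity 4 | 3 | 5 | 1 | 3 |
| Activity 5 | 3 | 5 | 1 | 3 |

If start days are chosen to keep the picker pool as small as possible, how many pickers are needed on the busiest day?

Early-start (Activity 1@1, Activity 2@1, Activity 3@1, Activity 4@1, Activity 5@1) gives peak 17: d1:17  d2:12  d3:12  d4:2  d5:0  d6:0.
Shift Activity 2→5, Activity 5→4.
Schedule Activity 1@1, Activity 2@5, Activity 3@1, Activity 4@1, Activity 5@4: d1:8  d2:7  d3:7  d4:7  d5:9  d6:5 — peak 9.

9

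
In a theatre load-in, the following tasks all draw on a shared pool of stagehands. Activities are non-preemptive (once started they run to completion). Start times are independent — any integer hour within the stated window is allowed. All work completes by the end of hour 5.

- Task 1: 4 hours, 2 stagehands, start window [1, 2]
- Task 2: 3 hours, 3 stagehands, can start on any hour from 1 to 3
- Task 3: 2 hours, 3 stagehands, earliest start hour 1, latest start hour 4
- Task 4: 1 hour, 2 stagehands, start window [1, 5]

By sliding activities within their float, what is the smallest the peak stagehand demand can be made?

5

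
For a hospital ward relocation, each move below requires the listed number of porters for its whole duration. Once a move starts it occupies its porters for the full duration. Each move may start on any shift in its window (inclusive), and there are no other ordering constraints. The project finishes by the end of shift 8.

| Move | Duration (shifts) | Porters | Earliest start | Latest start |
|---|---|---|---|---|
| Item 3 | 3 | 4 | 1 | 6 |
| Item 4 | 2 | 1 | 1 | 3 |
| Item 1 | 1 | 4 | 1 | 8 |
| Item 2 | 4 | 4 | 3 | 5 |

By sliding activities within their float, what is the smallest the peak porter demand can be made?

5

Early-start (Item 3@1, Item 4@1, Item 1@1, Item 2@3) gives peak 9: s1:9  s2:5  s3:8  s4:4  s5:4  s6:4  s7:0  s8:0.
Shift Item 1→4, Item 2→5.
Schedule Item 3@1, Item 4@1, Item 1@4, Item 2@5: s1:5  s2:5  s3:4  s4:4  s5:4  s6:4  s7:4  s8:4 — peak 5.
Total porter-shifts = 34 over 8 shifts ⇒ peak ≥ ⌈34/8⌉ = 5, so 5 is optimal.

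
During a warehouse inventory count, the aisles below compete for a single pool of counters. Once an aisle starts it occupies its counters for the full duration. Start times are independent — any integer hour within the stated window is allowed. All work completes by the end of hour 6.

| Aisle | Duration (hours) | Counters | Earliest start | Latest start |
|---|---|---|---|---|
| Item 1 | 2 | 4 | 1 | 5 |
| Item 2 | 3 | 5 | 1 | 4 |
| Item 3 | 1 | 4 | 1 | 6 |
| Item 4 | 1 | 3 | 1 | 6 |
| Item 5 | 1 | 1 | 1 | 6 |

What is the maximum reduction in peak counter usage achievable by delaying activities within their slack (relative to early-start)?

10

Early-start peak: h1:17  h2:9  h3:5  h4:0  h5:0  h6:0 ⇒ 17.
Leveled (Item 1@1, Item 2@3, Item 3@6, Item 4@1, Item 5@2): h1:7  h2:5  h3:5  h4:5  h5:5  h6:4 ⇒ 7.
Reduction 17 − 7 = 10.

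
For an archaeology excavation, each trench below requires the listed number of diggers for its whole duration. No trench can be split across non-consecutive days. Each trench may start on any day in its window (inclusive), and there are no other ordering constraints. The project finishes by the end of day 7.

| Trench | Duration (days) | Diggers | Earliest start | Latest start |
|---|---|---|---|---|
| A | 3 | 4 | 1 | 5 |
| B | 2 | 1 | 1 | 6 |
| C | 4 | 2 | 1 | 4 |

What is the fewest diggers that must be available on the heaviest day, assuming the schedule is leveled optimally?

Early-start (A@1, B@1, C@1) gives peak 7: d1:7  d2:7  d3:6  d4:2  d5:0  d6:0  d7:0.
Shift B→4, C→4.
Schedule A@1, B@4, C@4: d1:4  d2:4  d3:4  d4:3  d5:3  d6:2  d7:2 — peak 4.
Total digger-days = 22 over 7 days ⇒ peak ≥ ⌈22/7⌉ = 4, so 4 is optimal.

4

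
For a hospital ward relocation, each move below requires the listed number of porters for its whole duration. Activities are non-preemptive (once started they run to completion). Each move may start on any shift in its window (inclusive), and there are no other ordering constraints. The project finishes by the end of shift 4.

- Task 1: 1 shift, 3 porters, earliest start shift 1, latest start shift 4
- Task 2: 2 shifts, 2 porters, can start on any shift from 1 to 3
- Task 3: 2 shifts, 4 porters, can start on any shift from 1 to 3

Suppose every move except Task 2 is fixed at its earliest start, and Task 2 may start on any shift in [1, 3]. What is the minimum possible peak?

Task 2@1: s1:9  s2:6  s3:0  s4:0 → peak 9
Task 2@2: s1:7  s2:6  s3:2  s4:0 → peak 7
Task 2@3: s1:7  s2:4  s3:2  s4:2 → peak 7
Best is Task 2@2, peak 7.

7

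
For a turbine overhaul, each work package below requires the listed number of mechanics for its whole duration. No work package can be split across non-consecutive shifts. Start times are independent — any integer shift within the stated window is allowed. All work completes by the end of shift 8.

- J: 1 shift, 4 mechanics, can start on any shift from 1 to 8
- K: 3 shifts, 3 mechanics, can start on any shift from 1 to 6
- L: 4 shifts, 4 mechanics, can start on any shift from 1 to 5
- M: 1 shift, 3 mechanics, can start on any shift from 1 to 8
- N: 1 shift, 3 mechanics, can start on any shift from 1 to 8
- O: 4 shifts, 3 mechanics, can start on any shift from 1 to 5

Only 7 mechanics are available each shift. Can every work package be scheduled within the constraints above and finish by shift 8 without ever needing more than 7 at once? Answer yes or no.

yes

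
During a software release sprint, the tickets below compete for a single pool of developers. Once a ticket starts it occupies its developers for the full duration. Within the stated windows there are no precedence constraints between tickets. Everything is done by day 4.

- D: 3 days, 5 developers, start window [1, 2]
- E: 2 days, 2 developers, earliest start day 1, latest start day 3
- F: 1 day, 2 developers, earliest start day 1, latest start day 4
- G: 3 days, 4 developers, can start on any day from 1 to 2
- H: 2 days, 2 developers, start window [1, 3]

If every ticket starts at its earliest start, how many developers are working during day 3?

9

At early start, day 3 has: D, G.
Demand: 5 + 4 = 9.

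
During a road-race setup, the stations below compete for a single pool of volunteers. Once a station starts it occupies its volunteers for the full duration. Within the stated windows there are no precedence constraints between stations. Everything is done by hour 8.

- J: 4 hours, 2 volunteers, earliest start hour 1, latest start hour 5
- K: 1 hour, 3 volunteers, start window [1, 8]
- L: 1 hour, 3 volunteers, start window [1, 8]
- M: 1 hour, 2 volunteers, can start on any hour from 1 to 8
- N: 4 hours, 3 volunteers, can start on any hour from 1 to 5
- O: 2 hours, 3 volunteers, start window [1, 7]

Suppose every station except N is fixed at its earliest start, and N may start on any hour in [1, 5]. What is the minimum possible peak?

13

N@1: h1:16  h2:8  h3:5  h4:5  h5:0  h6:0  h7:0  h8:0 → peak 16
N@2: h1:13  h2:8  h3:5  h4:5  h5:3  h6:0  h7:0  h8:0 → peak 13
N@3: h1:13  h2:5  h3:5  h4:5  h5:3  h6:3  h7:0  h8:0 → peak 13
N@4: h1:13  h2:5  h3:2  h4:5  h5:3  h6:3  h7:3  h8:0 → peak 13
N@5: h1:13  h2:5  h3:2  h4:2  h5:3  h6:3  h7:3  h8:3 → peak 13
Best is N@2, peak 13.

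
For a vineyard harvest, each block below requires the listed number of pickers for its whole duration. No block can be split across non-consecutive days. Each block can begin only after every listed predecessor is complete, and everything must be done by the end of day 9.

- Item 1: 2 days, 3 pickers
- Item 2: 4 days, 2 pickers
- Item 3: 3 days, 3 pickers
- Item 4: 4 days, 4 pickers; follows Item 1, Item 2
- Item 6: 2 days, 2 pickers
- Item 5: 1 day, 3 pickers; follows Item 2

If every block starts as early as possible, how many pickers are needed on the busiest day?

10

Early-start schedule: Item 1@1, Item 2@1, Item 3@1, Item 4@5, Item 6@1, Item 5@5.
Load per day: day 1: 10, day 2: 10, day 3: 5, day 4: 2, day 5: 7, day 6: 4, day 7: 4, day 8: 4, day 9: 0.
Peak is 10.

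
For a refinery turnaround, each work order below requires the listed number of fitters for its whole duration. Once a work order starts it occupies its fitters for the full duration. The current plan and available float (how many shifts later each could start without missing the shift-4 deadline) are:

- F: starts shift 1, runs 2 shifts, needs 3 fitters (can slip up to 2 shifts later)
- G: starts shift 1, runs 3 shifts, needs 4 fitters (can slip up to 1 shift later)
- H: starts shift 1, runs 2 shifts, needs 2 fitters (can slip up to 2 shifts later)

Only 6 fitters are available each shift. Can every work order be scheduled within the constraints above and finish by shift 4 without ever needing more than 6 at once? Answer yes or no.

The minimum achievable peak is 7; 6 < 7, so no feasible schedule stays within the cap.

no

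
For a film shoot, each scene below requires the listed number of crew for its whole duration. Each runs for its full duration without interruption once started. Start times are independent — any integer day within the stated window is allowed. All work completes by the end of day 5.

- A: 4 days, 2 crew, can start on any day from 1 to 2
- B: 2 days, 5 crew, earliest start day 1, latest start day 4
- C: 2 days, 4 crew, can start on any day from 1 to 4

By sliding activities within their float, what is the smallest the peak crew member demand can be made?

7

Early-start (A@1, B@1, C@1) gives peak 11: d1:11  d2:11  d3:2  d4:2  d5:0.
Shift C→3.
Schedule A@1, B@1, C@3: d1:7  d2:7  d3:6  d4:6  d5:0 — peak 7.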